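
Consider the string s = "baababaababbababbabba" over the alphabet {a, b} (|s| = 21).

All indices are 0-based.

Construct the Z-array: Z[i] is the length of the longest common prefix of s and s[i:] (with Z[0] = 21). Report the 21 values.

Z[0]=21
i=1: fresh scan; Z[1]=0
i=2: fresh scan; Z[2]=0
i=3: fresh scan; Z[3]=2 grow→box=[3,5)
i=4: min(r-i=1, Z[1]=0)=0; Z[4]=0
i=5: fresh scan; Z[5]=6 grow→box=[5,11)
i=6: min(r-i=5, Z[1]=0)=0; Z[6]=0
i=7: min(r-i=4, Z[2]=0)=0; Z[7]=0
i=8: min(r-i=3, Z[3]=2)=2; Z[8]=2
i=9: min(r-i=2, Z[4]=0)=0; Z[9]=0
i=10: min(r-i=1, Z[5]=6)=1; Z[10]=1
i=11: fresh scan; Z[11]=2 grow→box=[11,13)
i=12: min(r-i=1, Z[1]=0)=0; Z[12]=0
i=13: fresh scan; Z[13]=2 grow→box=[13,15)
i=14: min(r-i=1, Z[1]=0)=0; Z[14]=0
i=15: fresh scan; Z[15]=1 grow→box=[15,16)
i=16: fresh scan; Z[16]=2 grow→box=[16,18)
i=17: min(r-i=1, Z[1]=0)=0; Z[17]=0
i=18: fresh scan; Z[18]=1 grow→box=[18,19)
i=19: fresh scan; Z[19]=2 grow→box=[19,21)
i=20: min(r-i=1, Z[1]=0)=0; Z[20]=0

[21, 0, 0, 2, 0, 6, 0, 0, 2, 0, 1, 2, 0, 2, 0, 1, 2, 0, 1, 2, 0]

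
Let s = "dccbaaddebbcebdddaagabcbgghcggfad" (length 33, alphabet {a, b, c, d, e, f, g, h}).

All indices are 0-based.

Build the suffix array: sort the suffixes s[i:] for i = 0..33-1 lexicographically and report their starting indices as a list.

sorted suffixes:
  #0 SA[0]=4  'aaddebbcebdddaagabcbgghcggfad'
  #1 SA[1]=17  'aagabcbgghcggfad'
  #2 SA[2]=20  'abcbgghcggfad'
  #3 SA[3]=31  'ad'
  #4 SA[4]=5  'addebbcebdddaagabcbgghcggfad'
  #5 SA[5]=18  'agabcbgghcggfad'
  #6 SA[6]=3  'baaddebbcebdddaagabcbgghcggfad'
  #7 SA[7]=9  'bbcebdddaagabcbgghcggfad'
  #8 SA[8]=21  'bcbgghcggfad'
  #9 SA[9]=10  'bcebdddaagabcbgghcggfad'
  #10 SA[10]=13  'bdddaagabcbgghcggfad'
  #11 SA[11]=23  'bgghcggfad'
  #12 SA[12]=2  'cbaaddebbcebdddaagabcbgghcggfad'
  #13 SA[13]=22  'cbgghcggfad'
  #14 SA[14]=1  'ccbaaddebbcebdddaagabcbgghcggfad'
  #15 SA[15]=11  'cebdddaagabcbgghcggfad'
  #16 SA[16]=27  'cggfad'
  #17 SA[17]=32  'd'
  #18 SA[18]=16  'daagabcbgghcggfad'
  #19 SA[19]=0  'dccbaaddebbcebdddaagabcbgghcggfad'
  #20 SA[20]=15  'ddaagabcbgghcggfad'
  #21 SA[21]=14  'dddaagabcbgghcggfad'
  #22 SA[22]=6  'ddebbcebdddaagabcbgghcggfad'
  #23 SA[23]=7  'debbcebdddaagabcbgghcggfad'
  #24 SA[24]=8  'ebbcebdddaagabcbgghcggfad'
  #25 SA[25]=12  'ebdddaagabcbgghcggfad'
  #26 SA[26]=30  'fad'
  #27 SA[27]=19  'gabcbgghcggfad'
  #28 SA[28]=29  'gfad'
  #29 SA[29]=28  'ggfad'
  #30 SA[30]=24  'gghcggfad'
  #31 SA[31]=25  'ghcggfad'
  #32 SA[32]=26  'hcggfad'

[4, 17, 20, 31, 5, 18, 3, 9, 21, 10, 13, 23, 2, 22, 1, 11, 27, 32, 16, 0, 15, 14, 6, 7, 8, 12, 30, 19, 29, 28, 24, 25, 26]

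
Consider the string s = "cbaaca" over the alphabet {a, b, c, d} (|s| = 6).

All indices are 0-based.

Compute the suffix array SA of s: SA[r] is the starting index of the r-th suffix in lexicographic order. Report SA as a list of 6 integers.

rank | idx | suffix
   0 |   5 | a
   1 |   2 | aaca
   2 |   3 | aca
   3 |   1 | baaca
   4 |   4 | ca
   5 |   0 | cbaaca

[5, 2, 3, 1, 4, 0]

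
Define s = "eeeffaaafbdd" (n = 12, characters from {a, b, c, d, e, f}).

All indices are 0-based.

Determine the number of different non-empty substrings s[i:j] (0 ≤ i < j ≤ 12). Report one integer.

69

rank | idx | suffix
   0 |   5 | aaafbdd
   1 |   6 | aafbdd
   2 |   7 | afbdd
   3 |   9 | bdd
   4 |  11 | d
   5 |  10 | dd
   6 |   0 | eeeffaaafbdd
   7 |   1 | eeffaaafbdd
   8 |   2 | effaaafbdd
   9 |   4 | faaafbdd
  10 |   8 | fbdd
  11 |   3 | ffaaafbdd

SA = [5, 6, 7, 9, 11, 10, 0, 1, 2, 4, 8, 3]
rank  pair      lcp
   1  s[5:],s[6:]  2  'aa'
   2  s[6:],s[7:]  1  'a'
   3  s[7:],s[9:]  0  ''
   4  s[9:],s[11:]  0  ''
   5  s[11:],s[10:]  1  'd'
   6  s[10:],s[0:]  0  ''
   7  s[0:],s[1:]  2  'ee'
   8  s[1:],s[2:]  1  'e'
   9  s[2:],s[4:]  0  ''
  10  s[4:],s[8:]  1  'f'
  11  s[8:],s[3:]  1  'f'

n(n+1)/2 = 12·13/2 = 78
Σ LCP = 0 + 2 + 1 + 0 + 0 + 1 + 0 + 2 + 1 + 0 + 1 + 1 = 9
distinct = 78 − 9 = 69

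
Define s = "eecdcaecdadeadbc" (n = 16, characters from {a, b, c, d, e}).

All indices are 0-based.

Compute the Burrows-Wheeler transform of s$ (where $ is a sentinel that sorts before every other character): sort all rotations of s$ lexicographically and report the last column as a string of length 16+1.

rank  rotation           last
    0  $eecdcaecdadeadbc  c
    1  adbc$eecdcaecdade  e
    2  adeadbc$eecdcaecd  d
    3  aecdadeadbc$eecdc  c
    4  bc$eecdcaecdadead  d
    5  c$eecdcaecdadeadb  b
    6  caecdadeadbc$eecd  d
    7  cdadeadbc$eecdcae  e
    8  cdcaecdadeadbc$ee  e
    9  dadeadbc$eecdcaec  c
   10  dbc$eecdcaecdadea  a
   11  dcaecdadeadbc$eec  c
   12  deadbc$eecdcaecda  a
   13  eadbc$eecdcaecdad  d
   14  ecdadeadbc$eecdca  a
   15  ecdcaecdadeadbc$e  e
   16  eecdcaecdadeadbc$  $

cedcdbdeecacadae$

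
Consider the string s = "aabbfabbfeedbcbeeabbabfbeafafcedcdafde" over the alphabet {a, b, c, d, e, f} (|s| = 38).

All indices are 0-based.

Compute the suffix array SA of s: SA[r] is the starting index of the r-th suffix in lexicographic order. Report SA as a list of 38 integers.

[0, 17, 1, 5, 20, 25, 27, 34, 19, 18, 2, 6, 12, 23, 14, 3, 21, 7, 13, 32, 29, 33, 11, 31, 36, 37, 16, 24, 10, 30, 15, 9, 4, 26, 22, 28, 35, 8]

rank | idx | suffix
   0 |   0 | aabbfabbfeedbcbeeabbabfbeafafcedcdafde
   1 |  17 | abbabfbeafafcedcdafde
   2 |   1 | abbfabbfeedbcbeeabbabfbeafafcedcdafde
   3 |   5 | abbfeedbcbeeabbabfbeafafcedcdafde
   4 |  20 | abfbeafafcedcdafde
   5 |  25 | afafcedcdafde
   6 |  27 | afcedcdafde
   7 |  34 | afde
   8 |  19 | babfbeafafcedcdafde
   9 |  18 | bbabfbeafafcedcdafde
  10 |   2 | bbfabbfeedbcbeeabbabfbeafafcedcdafde
  11 |   6 | bbfeedbcbeeabbabfbeafafcedcdafde
  12 |  12 | bcbeeabbabfbeafafcedcdafde
  13 |  23 | beafafcedcdafde
  14 |  14 | beeabbabfbeafafcedcdafde
  15 |   3 | bfabbfeedbcbeeabbabfbeafafcedcdafde
  16 |  21 | bfbeafafcedcdafde
  17 |   7 | bfeedbcbeeabbabfbeafafcedcdafde
  18 |  13 | cbeeabbabfbeafafcedcdafde
  19 |  32 | cdafde
  20 |  29 | cedcdafde
  21 |  33 | dafde
  22 |  11 | dbcbeeabbabfbeafafcedcdafde
  23 |  31 | dcdafde
  24 |  36 | de
  25 |  37 | e
  26 |  16 | eabbabfbeafafcedcdafde
  27 |  24 | eafafcedcdafde
  28 |  10 | edbcbeeabbabfbeafafcedcdafde
  29 |  30 | edcdafde
  30 |  15 | eeabbabfbeafafcedcdafde
  31 |   9 | eedbcbeeabbabfbeafafcedcdafde
  32 |   4 | fabbfeedbcbeeabbabfbeafafcedcdafde
  33 |  26 | fafcedcdafde
  34 |  22 | fbeafafcedcdafde
  35 |  28 | fcedcdafde
  36 |  35 | fde
  37 |   8 | feedbcbeeabbabfbeafafcedcdafde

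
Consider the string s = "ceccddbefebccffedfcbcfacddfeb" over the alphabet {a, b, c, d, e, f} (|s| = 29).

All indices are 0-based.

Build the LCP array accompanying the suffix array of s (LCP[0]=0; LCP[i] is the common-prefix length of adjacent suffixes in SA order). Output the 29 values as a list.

rank | idx | suffix
   0 |  22 | acddfeb
   1 |  28 | b
   2 |  10 | bccffedfcbcfacddfeb
   3 |  19 | bcfacddfeb
   4 |   6 | befebccffedfcbcfacddfeb
   5 |  18 | cbcfacddfeb
   6 |   2 | ccddbefebccffedfcbcfacddfeb
   7 |  11 | ccffedfcbcfacddfeb
   8 |   3 | cddbefebccffedfcbcfacddfeb
   9 |  23 | cddfeb
  10 |   0 | ceccddbefebccffedfcbcfacddfeb
  11 |  20 | cfacddfeb
  12 |  12 | cffedfcbcfacddfeb
  13 |   5 | dbefebccffedfcbcfacddfeb
  14 |   4 | ddbefebccffedfcbcfacddfeb
  15 |  24 | ddfeb
  16 |  16 | dfcbcfacddfeb
  17 |  25 | dfeb
  18 |  27 | eb
  19 |   9 | ebccffedfcbcfacddfeb
  20 |   1 | eccddbefebccffedfcbcfacddfeb
  21 |  15 | edfcbcfacddfeb
  22 |   7 | efebccffedfcbcfacddfeb
  23 |  21 | facddfeb
  24 |  17 | fcbcfacddfeb
  25 |  26 | feb
  26 |   8 | febccffedfcbcfacddfeb
  27 |  14 | fedfcbcfacddfeb
  28 |  13 | ffedfcbcfacddfeb

SA = [22, 28, 10, 19, 6, 18, 2, 11, 3, 23, 0, 20, 12, 5, 4, 24, 16, 25, 27, 9, 1, 15, 7, 21, 17, 26, 8, 14, 13]
[i] adj suffixes → lcp
  [1] 22/28 → 0 ('')
  [2] 28/10 → 1 ('b')
  [3] 10/19 → 2 ('bc')
  [4] 19/6 → 1 ('b')
  [5] 6/18 → 0 ('')
  [6] 18/2 → 1 ('c')
  [7] 2/11 → 2 ('cc')
  [8] 11/3 → 1 ('c')
  [9] 3/23 → 3 ('cdd')
  [10] 23/0 → 1 ('c')
  [11] 0/20 → 1 ('c')
  [12] 20/12 → 2 ('cf')
  [13] 12/5 → 0 ('')
  [14] 5/4 → 1 ('d')
  [15] 4/24 → 2 ('dd')
  [16] 24/16 → 1 ('d')
  [17] 16/25 → 2 ('df')
  [18] 25/27 → 0 ('')
  [19] 27/9 → 2 ('eb')
  [20] 9/1 → 1 ('e')
  [21] 1/15 → 1 ('e')
  [22] 15/7 → 1 ('e')
  [23] 7/21 → 0 ('')
  [24] 21/17 → 1 ('f')
  [25] 17/26 → 1 ('f')
  [26] 26/8 → 3 ('feb')
  [27] 8/14 → 2 ('fe')
  [28] 14/13 → 1 ('f')

[0, 0, 1, 2, 1, 0, 1, 2, 1, 3, 1, 1, 2, 0, 1, 2, 1, 2, 0, 2, 1, 1, 1, 0, 1, 1, 3, 2, 1]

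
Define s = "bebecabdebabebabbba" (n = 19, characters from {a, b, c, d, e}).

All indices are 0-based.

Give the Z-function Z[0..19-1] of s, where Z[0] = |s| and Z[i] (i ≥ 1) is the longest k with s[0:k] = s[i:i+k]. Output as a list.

[19, 0, 2, 0, 0, 0, 1, 0, 0, 1, 0, 3, 0, 1, 0, 1, 1, 1, 0]

Z[0]=19
i=1: i≥r, start 0; Z[1]=0
i=2: i≥r, start 0; Z[2]=2 grow→box=[2,4)
i=3: min(r-i=1, Z[1]=0)=0; Z[3]=0
i=4: i≥r, start 0; Z[4]=0
i=5: i≥r, start 0; Z[5]=0
i=6: i≥r, start 0; Z[6]=1 grow→box=[6,7)
i=7: i≥r, start 0; Z[7]=0
i=8: i≥r, start 0; Z[8]=0
i=9: i≥r, start 0; Z[9]=1 grow→box=[9,10)
i=10: i≥r, start 0; Z[10]=0
i=11: i≥r, start 0; Z[11]=3 grow→box=[11,14)
i=12: min(r-i=2, Z[1]=0)=0; Z[12]=0
i=13: min(r-i=1, Z[2]=2)=1; Z[13]=1
i=14: i≥r, start 0; Z[14]=0
i=15: i≥r, start 0; Z[15]=1 grow→box=[15,16)
i=16: i≥r, start 0; Z[16]=1 grow→box=[16,17)
i=17: i≥r, start 0; Z[17]=1 grow→box=[17,18)
i=18: i≥r, start 0; Z[18]=0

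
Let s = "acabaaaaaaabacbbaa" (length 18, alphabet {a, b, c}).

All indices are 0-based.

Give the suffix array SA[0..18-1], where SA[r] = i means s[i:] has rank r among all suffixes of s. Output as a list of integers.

sorted suffixes:
  #0 SA[0]=17  'a'
  #1 SA[1]=16  'aa'
  #2 SA[2]=4  'aaaaaaabacbbaa'
  #3 SA[3]=5  'aaaaaabacbbaa'
  #4 SA[4]=6  'aaaaabacbbaa'
  #5 SA[5]=7  'aaaabacbbaa'
  #6 SA[6]=8  'aaabacbbaa'
  #7 SA[7]=9  'aabacbbaa'
  #8 SA[8]=2  'abaaaaaaabacbbaa'
  #9 SA[9]=10  'abacbbaa'
  #10 SA[10]=0  'acabaaaaaaabacbbaa'
  #11 SA[11]=12  'acbbaa'
  #12 SA[12]=15  'baa'
  #13 SA[13]=3  'baaaaaaabacbbaa'
  #14 SA[14]=11  'bacbbaa'
  #15 SA[15]=14  'bbaa'
  #16 SA[16]=1  'cabaaaaaaabacbbaa'
  #17 SA[17]=13  'cbbaa'

[17, 16, 4, 5, 6, 7, 8, 9, 2, 10, 0, 12, 15, 3, 11, 14, 1, 13]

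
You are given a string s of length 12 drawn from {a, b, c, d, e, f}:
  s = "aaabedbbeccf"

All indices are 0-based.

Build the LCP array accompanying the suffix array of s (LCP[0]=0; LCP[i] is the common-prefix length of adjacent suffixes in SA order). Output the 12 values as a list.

rank→(start, suffix):
  0 → (0, 'aaabedbbeccf')
  1 → (1, 'aabedbbeccf')
  2 → (2, 'abedbbeccf')
  3 → (6, 'bbeccf')
  4 → (7, 'beccf')
  5 → (3, 'bedbbeccf')
  6 → (9, 'ccf')
  7 → (10, 'cf')
  8 → (5, 'dbbeccf')
  9 → (8, 'eccf')
  10 → (4, 'edbbeccf')
  11 → (11, 'f')

SA = [0, 1, 2, 6, 7, 3, 9, 10, 5, 8, 4, 11]
[i] adj suffixes → lcp
  [1] 0/1 → 2 ('aa')
  [2] 1/2 → 1 ('a')
  [3] 2/6 → 0 ('')
  [4] 6/7 → 1 ('b')
  [5] 7/3 → 2 ('be')
  [6] 3/9 → 0 ('')
  [7] 9/10 → 1 ('c')
  [8] 10/5 → 0 ('')
  [9] 5/8 → 0 ('')
  [10] 8/4 → 1 ('e')
  [11] 4/11 → 0 ('')

[0, 2, 1, 0, 1, 2, 0, 1, 0, 0, 1, 0]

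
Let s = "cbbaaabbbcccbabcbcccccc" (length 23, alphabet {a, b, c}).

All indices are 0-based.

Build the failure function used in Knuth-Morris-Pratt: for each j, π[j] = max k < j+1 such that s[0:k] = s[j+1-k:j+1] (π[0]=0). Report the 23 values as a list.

π[0] = 0
j=1 s[j]='b': π[1]=0 (border '')
j=2 s[j]='b': π[2]=0 (border '')
j=3 s[j]='a': π[3]=0 (border '')
j=4 s[j]='a': π[4]=0 (border '')
j=5 s[j]='a': π[5]=0 (border '')
j=6 s[j]='b': π[6]=0 (border '')
j=7 s[j]='b': π[7]=0 (border '')
j=8 s[j]='b': π[8]=0 (border '')
j=9 s[j]='c': π[9]=1 (border 'c')
j=10 s[j]='c': k: 1→0; π[10]=1 (border 'c')
j=11 s[j]='c': k: 1→0; π[11]=1 (border 'c')
j=12 s[j]='b': π[12]=2 (border 'cb')
j=13 s[j]='a': k: 2→0; π[13]=0 (border '')
j=14 s[j]='b': π[14]=0 (border '')
j=15 s[j]='c': π[15]=1 (border 'c')
j=16 s[j]='b': π[16]=2 (border 'cb')
j=17 s[j]='c': k: 2→0; π[17]=1 (border 'c')
j=18 s[j]='c': k: 1→0; π[18]=1 (border 'c')
j=19 s[j]='c': k: 1→0; π[19]=1 (border 'c')
j=20 s[j]='c': k: 1→0; π[20]=1 (border 'c')
j=21 s[j]='c': k: 1→0; π[21]=1 (border 'c')
j=22 s[j]='c': k: 1→0; π[22]=1 (border 'c')

[0, 0, 0, 0, 0, 0, 0, 0, 0, 1, 1, 1, 2, 0, 0, 1, 2, 1, 1, 1, 1, 1, 1]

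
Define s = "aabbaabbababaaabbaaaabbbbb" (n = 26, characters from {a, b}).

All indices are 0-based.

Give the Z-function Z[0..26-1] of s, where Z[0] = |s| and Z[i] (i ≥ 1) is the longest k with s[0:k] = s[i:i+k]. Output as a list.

Z[0]=26
i=1: fresh scan; Z[1]=1 extend→box=[1,2)
i=2: fresh scan; Z[2]=0
i=3: fresh scan; Z[3]=0
i=4: fresh scan; Z[4]=5 extend→box=[4,9)
i=5: min(r-i=4, Z[1]=1)=1; Z[5]=1
i=6: min(r-i=3, Z[2]=0)=0; Z[6]=0
i=7: min(r-i=2, Z[3]=0)=0; Z[7]=0
i=8: min(r-i=1, Z[4]=5)=1; Z[8]=1
i=9: fresh scan; Z[9]=0
i=10: fresh scan; Z[10]=1 extend→box=[10,11)
i=11: fresh scan; Z[11]=0
i=12: fresh scan; Z[12]=2 extend→box=[12,14)
i=13: min(r-i=1, Z[1]=1)=1; Z[13]=6 extend→box=[13,19)
i=14: min(r-i=5, Z[1]=1)=1; Z[14]=1
i=15: min(r-i=4, Z[2]=0)=0; Z[15]=0
i=16: min(r-i=3, Z[3]=0)=0; Z[16]=0
i=17: min(r-i=2, Z[4]=5)=2; Z[17]=2
i=18: min(r-i=1, Z[5]=1)=1; Z[18]=2 extend→box=[18,20)
i=19: min(r-i=1, Z[1]=1)=1; Z[19]=4 extend→box=[19,23)
i=20: min(r-i=3, Z[1]=1)=1; Z[20]=1
i=21: min(r-i=2, Z[2]=0)=0; Z[21]=0
i=22: min(r-i=1, Z[3]=0)=0; Z[22]=0
i=23: fresh scan; Z[23]=0
i=24: fresh scan; Z[24]=0
i=25: fresh scan; Z[25]=0

[26, 1, 0, 0, 5, 1, 0, 0, 1, 0, 1, 0, 2, 6, 1, 0, 0, 2, 2, 4, 1, 0, 0, 0, 0, 0]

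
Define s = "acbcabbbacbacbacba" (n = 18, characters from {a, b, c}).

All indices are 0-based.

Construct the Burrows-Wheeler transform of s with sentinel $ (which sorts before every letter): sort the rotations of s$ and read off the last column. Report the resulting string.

abcbbb$cccbbacbaaaa

rank  rotation             last
    0  $acbcabbbacbacbacba  a
    1  a$acbcabbbacbacbacb  b
    2  abbbacbacbacba$acbc  c
    3  acba$acbcabbbacbacb  b
    4  acbacba$acbcabbbacb  b
    5  acbacbacba$acbcabbb  b
    6  acbcabbbacbacbacba$  $
    7  ba$acbcabbbacbacbac  c
    8  bacba$acbcabbbacbac  c
    9  bacbacba$acbcabbbac  c
   10  bacbacbacba$acbcabb  b
   11  bbacbacbacba$acbcab  b
   12  bbbacbacbacba$acbca  a
   13  bcabbbacbacbacba$ac  c
   14  cabbbacbacbacba$acb  b
   15  cba$acbcabbbacbacba  a
   16  cbacba$acbcabbbacba  a
   17  cbacbacba$acbcabbba  a
   18  cbcabbbacbacbacba$a  a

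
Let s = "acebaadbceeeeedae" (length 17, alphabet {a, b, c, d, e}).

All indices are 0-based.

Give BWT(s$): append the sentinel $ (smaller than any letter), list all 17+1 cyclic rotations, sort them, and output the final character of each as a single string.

rank  rotation            last
    0  $acebaadbceeeeedae  e
    1  aadbceeeeedae$aceb  b
    2  acebaadbceeeeedae$  $
    3  adbceeeeedae$aceba  a
    4  ae$acebaadbceeeeed  d
    5  baadbceeeeedae$ace  e
    6  bceeeeedae$acebaad  d
    7  cebaadbceeeeedae$a  a
    8  ceeeeedae$acebaadb  b
    9  dae$acebaadbceeeee  e
   10  dbceeeeedae$acebaa  a
   11  e$acebaadbceeeeeda  a
   12  ebaadbceeeeedae$ac  c
   13  edae$acebaadbceeee  e
   14  eedae$acebaadbceee  e
   15  eeedae$acebaadbcee  e
   16  eeeedae$acebaadbce  e
   17  eeeeedae$acebaadbc  c

eb$adedabeaaceeeec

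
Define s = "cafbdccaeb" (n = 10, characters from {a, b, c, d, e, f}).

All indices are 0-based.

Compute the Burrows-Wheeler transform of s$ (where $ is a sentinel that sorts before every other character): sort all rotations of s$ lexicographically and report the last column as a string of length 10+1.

bccefc$dbaa

rank  rotation     last
    0  $cafbdccaeb  b
    1  aeb$cafbdcc  c
    2  afbdccaeb$c  c
    3  b$cafbdccae  e
    4  bdccaeb$caf  f
    5  caeb$cafbdc  c
    6  cafbdccaeb$  $
    7  ccaeb$cafbd  d
    8  dccaeb$cafb  b
    9  eb$cafbdcca  a
   10  fbdccaeb$ca  a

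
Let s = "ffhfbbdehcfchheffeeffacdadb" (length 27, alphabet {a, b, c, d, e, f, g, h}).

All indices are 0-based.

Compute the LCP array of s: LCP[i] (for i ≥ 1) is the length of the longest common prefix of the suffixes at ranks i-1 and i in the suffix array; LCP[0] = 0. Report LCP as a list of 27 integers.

sorted suffixes:
  #0 SA[0]=21  'acdadb'
  #1 SA[1]=24  'adb'
  #2 SA[2]=26  'b'
  #3 SA[3]=4  'bbdehcfchheffeeffacdadb'
  #4 SA[4]=5  'bdehcfchheffeeffacdadb'
  #5 SA[5]=22  'cdadb'
  #6 SA[6]=9  'cfchheffeeffacdadb'
  #7 SA[7]=11  'chheffeeffacdadb'
  #8 SA[8]=23  'dadb'
  #9 SA[9]=25  'db'
  #10 SA[10]=6  'dehcfchheffeeffacdadb'
  #11 SA[11]=17  'eeffacdadb'
  #12 SA[12]=18  'effacdadb'
  #13 SA[13]=14  'effeeffacdadb'
  #14 SA[14]=7  'ehcfchheffeeffacdadb'
  #15 SA[15]=20  'facdadb'
  #16 SA[16]=3  'fbbdehcfchheffeeffacdadb'
  #17 SA[17]=10  'fchheffeeffacdadb'
  #18 SA[18]=16  'feeffacdadb'
  #19 SA[19]=19  'ffacdadb'
  #20 SA[20]=15  'ffeeffacdadb'
  #21 SA[21]=0  'ffhfbbdehcfchheffeeffacdadb'
  #22 SA[22]=1  'fhfbbdehcfchheffeeffacdadb'
  #23 SA[23]=8  'hcfchheffeeffacdadb'
  #24 SA[24]=13  'heffeeffacdadb'
  #25 SA[25]=2  'hfbbdehcfchheffeeffacdadb'
  #26 SA[26]=12  'hheffeeffacdadb'

SA = [21, 24, 26, 4, 5, 22, 9, 11, 23, 25, 6, 17, 18, 14, 7, 20, 3, 10, 16, 19, 15, 0, 1, 8, 13, 2, 12]
[i] adj suffixes → lcp
  [1] 21/24 → 1 ('a')
  [2] 24/26 → 0 ('')
  [3] 26/4 → 1 ('b')
  [4] 4/5 → 1 ('b')
  [5] 5/22 → 0 ('')
  [6] 22/9 → 1 ('c')
  [7] 9/11 → 1 ('c')
  [8] 11/23 → 0 ('')
  [9] 23/25 → 1 ('d')
  [10] 25/6 → 1 ('d')
  [11] 6/17 → 0 ('')
  [12] 17/18 → 1 ('e')
  [13] 18/14 → 3 ('eff')
  [14] 14/7 → 1 ('e')
  [15] 7/20 → 0 ('')
  [16] 20/3 → 1 ('f')
  [17] 3/10 → 1 ('f')
  [18] 10/16 → 1 ('f')
  [19] 16/19 → 1 ('f')
  [20] 19/15 → 2 ('ff')
  [21] 15/0 → 2 ('ff')
  [22] 0/1 → 1 ('f')
  [23] 1/8 → 0 ('')
  [24] 8/13 → 1 ('h')
  [25] 13/2 → 1 ('h')
  [26] 2/12 → 1 ('h')

[0, 1, 0, 1, 1, 0, 1, 1, 0, 1, 1, 0, 1, 3, 1, 0, 1, 1, 1, 1, 2, 2, 1, 0, 1, 1, 1]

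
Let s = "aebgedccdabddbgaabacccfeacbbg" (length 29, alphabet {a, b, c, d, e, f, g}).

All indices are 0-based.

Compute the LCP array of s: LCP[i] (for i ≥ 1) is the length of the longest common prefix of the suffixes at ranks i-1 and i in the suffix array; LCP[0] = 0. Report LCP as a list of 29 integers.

rank→(start, suffix):
  0 → (15, 'aabacccfeacbbg')
  1 → (16, 'abacccfeacbbg')
  2 → (9, 'abddbgaabacccfeacbbg')
  3 → (24, 'acbbg')
  4 → (18, 'acccfeacbbg')
  5 → (0, 'aebgedccdabddbgaabacccfeacbbg')
  6 → (17, 'bacccfeacbbg')
  7 → (26, 'bbg')
  8 → (10, 'bddbgaabacccfeacbbg')
  9 → (27, 'bg')
  10 → (13, 'bgaabacccfeacbbg')
  11 → (2, 'bgedccdabddbgaabacccfeacbbg')
  12 → (25, 'cbbg')
  13 → (19, 'cccfeacbbg')
  14 → (6, 'ccdabddbgaabacccfeacbbg')
  15 → (20, 'ccfeacbbg')
  16 → (7, 'cdabddbgaabacccfeacbbg')
  17 → (21, 'cfeacbbg')
  18 → (8, 'dabddbgaabacccfeacbbg')
  19 → (12, 'dbgaabacccfeacbbg')
  20 → (5, 'dccdabddbgaabacccfeacbbg')
  21 → (11, 'ddbgaabacccfeacbbg')
  22 → (23, 'eacbbg')
  23 → (1, 'ebgedccdabddbgaabacccfeacbbg')
  24 → (4, 'edccdabddbgaabacccfeacbbg')
  25 → (22, 'feacbbg')
  26 → (28, 'g')
  27 → (14, 'gaabacccfeacbbg')
  28 → (3, 'gedccdabddbgaabacccfeacbbg')

SA = [15, 16, 9, 24, 18, 0, 17, 26, 10, 27, 13, 2, 25, 19, 6, 20, 7, 21, 8, 12, 5, 11, 23, 1, 4, 22, 28, 14, 3]
rank  pair      lcp
   1  s[15:],s[16:]  1  'a'
   2  s[16:],s[9:]  2  'ab'
   3  s[9:],s[24:]  1  'a'
   4  s[24:],s[18:]  2  'ac'
   5  s[18:],s[0:]  1  'a'
   6  s[0:],s[17:]  0  ''
   7  s[17:],s[26:]  1  'b'
   8  s[26:],s[10:]  1  'b'
   9  s[10:],s[27:]  1  'b'
  10  s[27:],s[13:]  2  'bg'
  11  s[13:],s[2:]  2  'bg'
  12  s[2:],s[25:]  0  ''
  13  s[25:],s[19:]  1  'c'
  14  s[19:],s[6:]  2  'cc'
  15  s[6:],s[20:]  2  'cc'
  16  s[20:],s[7:]  1  'c'
  17  s[7:],s[21:]  1  'c'
  18  s[21:],s[8:]  0  ''
  19  s[8:],s[12:]  1  'd'
  20  s[12:],s[5:]  1  'd'
  21  s[5:],s[11:]  1  'd'
  22  s[11:],s[23:]  0  ''
  23  s[23:],s[1:]  1  'e'
  24  s[1:],s[4:]  1  'e'
  25  s[4:],s[22:]  0  ''
  26  s[22:],s[28:]  0  ''
  27  s[28:],s[14:]  1  'g'
  28  s[14:],s[3:]  1  'g'

[0, 1, 2, 1, 2, 1, 0, 1, 1, 1, 2, 2, 0, 1, 2, 2, 1, 1, 0, 1, 1, 1, 0, 1, 1, 0, 0, 1, 1]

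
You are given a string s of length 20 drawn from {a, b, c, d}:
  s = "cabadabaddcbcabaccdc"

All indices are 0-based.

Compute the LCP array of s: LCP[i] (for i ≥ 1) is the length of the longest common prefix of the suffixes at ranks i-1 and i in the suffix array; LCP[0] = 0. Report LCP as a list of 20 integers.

[0, 3, 4, 1, 1, 2, 0, 2, 3, 1, 0, 1, 4, 1, 1, 1, 0, 1, 2, 1]

rank→(start, suffix):
  0 → (13, 'abaccdc')
  1 → (1, 'abadabaddcbcabaccdc')
  2 → (5, 'abaddcbcabaccdc')
  3 → (15, 'accdc')
  4 → (3, 'adabaddcbcabaccdc')
  5 → (7, 'addcbcabaccdc')
  6 → (14, 'baccdc')
  7 → (2, 'badabaddcbcabaccdc')
  8 → (6, 'baddcbcabaccdc')
  9 → (11, 'bcabaccdc')
  10 → (19, 'c')
  11 → (12, 'cabaccdc')
  12 → (0, 'cabadabaddcbcabaccdc')
  13 → (10, 'cbcabaccdc')
  14 → (16, 'ccdc')
  15 → (17, 'cdc')
  16 → (4, 'dabaddcbcabaccdc')
  17 → (18, 'dc')
  18 → (9, 'dcbcabaccdc')
  19 → (8, 'ddcbcabaccdc')

SA = [13, 1, 5, 15, 3, 7, 14, 2, 6, 11, 19, 12, 0, 10, 16, 17, 4, 18, 9, 8]
i: (SA[i-1],SA[i]) lcp shared
  1: (13,1) 3 'aba'
  2: (1,5) 4 'abad'
  3: (5,15) 1 'a'
  4: (15,3) 1 'a'
  5: (3,7) 2 'ad'
  6: (7,14) 0 ''
  7: (14,2) 2 'ba'
  8: (2,6) 3 'bad'
  9: (6,11) 1 'b'
  10: (11,19) 0 ''
  11: (19,12) 1 'c'
  12: (12,0) 4 'caba'
  13: (0,10) 1 'c'
  14: (10,16) 1 'c'
  15: (16,17) 1 'c'
  16: (17,4) 0 ''
  17: (4,18) 1 'd'
  18: (18,9) 2 'dc'
  19: (9,8) 1 'd'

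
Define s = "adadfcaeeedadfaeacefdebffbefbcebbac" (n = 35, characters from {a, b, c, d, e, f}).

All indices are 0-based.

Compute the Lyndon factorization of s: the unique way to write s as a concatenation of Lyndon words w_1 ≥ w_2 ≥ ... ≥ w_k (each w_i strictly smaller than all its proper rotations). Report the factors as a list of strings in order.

emit factor 1: 'adadfcaeeedadfae' (i=0, period=16)
emit factor 2: 'acefdebffbefbcebb' (i=16, period=17)
emit factor 3: 'ac' (i=33, period=2)

["adadfcaeeedadfae", "acefdebffbefbcebb", "ac"]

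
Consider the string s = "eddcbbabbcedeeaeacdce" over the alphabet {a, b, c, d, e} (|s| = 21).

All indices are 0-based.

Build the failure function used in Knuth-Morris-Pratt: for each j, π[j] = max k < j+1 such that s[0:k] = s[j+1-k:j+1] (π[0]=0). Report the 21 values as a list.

π[0] = 0
j=1 s[j]='d': π[1]=0 (border '')
j=2 s[j]='d': π[2]=0 (border '')
j=3 s[j]='c': π[3]=0 (border '')
j=4 s[j]='b': π[4]=0 (border '')
j=5 s[j]='b': π[5]=0 (border '')
j=6 s[j]='a': π[6]=0 (border '')
j=7 s[j]='b': π[7]=0 (border '')
j=8 s[j]='b': π[8]=0 (border '')
j=9 s[j]='c': π[9]=0 (border '')
j=10 s[j]='e': π[10]=1 (border 'e')
j=11 s[j]='d': π[11]=2 (border 'ed')
j=12 s[j]='e': k: 2→0; π[12]=1 (border 'e')
j=13 s[j]='e': k: 1→0; π[13]=1 (border 'e')
j=14 s[j]='a': k: 1→0; π[14]=0 (border '')
j=15 s[j]='e': π[15]=1 (border 'e')
j=16 s[j]='a': k: 1→0; π[16]=0 (border '')
j=17 s[j]='c': π[17]=0 (border '')
j=18 s[j]='d': π[18]=0 (border '')
j=19 s[j]='c': π[19]=0 (border '')
j=20 s[j]='e': π[20]=1 (border 'e')

[0, 0, 0, 0, 0, 0, 0, 0, 0, 0, 1, 2, 1, 1, 0, 1, 0, 0, 0, 0, 1]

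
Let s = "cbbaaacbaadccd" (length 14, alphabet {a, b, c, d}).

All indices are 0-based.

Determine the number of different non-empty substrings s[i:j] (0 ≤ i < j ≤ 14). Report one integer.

90

rank | idx | suffix
   0 |   3 | aaacbaadccd
   1 |   4 | aacbaadccd
   2 |   8 | aadccd
   3 |   5 | acbaadccd
   4 |   9 | adccd
   5 |   2 | baaacbaadccd
   6 |   7 | baadccd
   7 |   1 | bbaaacbaadccd
   8 |   6 | cbaadccd
   9 |   0 | cbbaaacbaadccd
  10 |  11 | ccd
  11 |  12 | cd
  12 |  13 | d
  13 |  10 | dccd

SA = [3, 4, 8, 5, 9, 2, 7, 1, 6, 0, 11, 12, 13, 10]
[i] adj suffixes → lcp
  [1] 3/4 → 2 ('aa')
  [2] 4/8 → 2 ('aa')
  [3] 8/5 → 1 ('a')
  [4] 5/9 → 1 ('a')
  [5] 9/2 → 0 ('')
  [6] 2/7 → 3 ('baa')
  [7] 7/1 → 1 ('b')
  [8] 1/6 → 0 ('')
  [9] 6/0 → 2 ('cb')
  [10] 0/11 → 1 ('c')
  [11] 11/12 → 1 ('c')
  [12] 12/13 → 0 ('')
  [13] 13/10 → 1 ('d')

n(n+1)/2 = 14·15/2 = 105
Σ LCP = 0 + 2 + 2 + 1 + 1 + 0 + 3 + 1 + 0 + 2 + 1 + 1 + 0 + 1 = 15
distinct = 105 − 15 = 90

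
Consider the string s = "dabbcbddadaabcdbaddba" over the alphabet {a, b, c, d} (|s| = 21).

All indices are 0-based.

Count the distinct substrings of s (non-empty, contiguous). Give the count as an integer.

rank | idx | suffix
   0 |  20 | a
   1 |  10 | aabcdbaddba
   2 |   1 | abbcbddadaabcdbaddba
   3 |  11 | abcdbaddba
   4 |   8 | adaabcdbaddba
   5 |  16 | addba
   6 |  19 | ba
   7 |  15 | baddba
   8 |   2 | bbcbddadaabcdbaddba
   9 |   3 | bcbddadaabcdbaddba
  10 |  12 | bcdbaddba
  11 |   5 | bddadaabcdbaddba
  12 |   4 | cbddadaabcdbaddba
  13 |  13 | cdbaddba
  14 |   9 | daabcdbaddba
  15 |   0 | dabbcbddadaabcdbaddba
  16 |   7 | dadaabcdbaddba
  17 |  18 | dba
  18 |  14 | dbaddba
  19 |   6 | ddadaabcdbaddba
  20 |  17 | ddba

SA = [20, 10, 1, 11, 8, 16, 19, 15, 2, 3, 12, 5, 4, 13, 9, 0, 7, 18, 14, 6, 17]
rank  pair      lcp
   1  s[20:],s[10:]  1  'a'
   2  s[10:],s[1:]  1  'a'
   3  s[1:],s[11:]  2  'ab'
   4  s[11:],s[8:]  1  'a'
   5  s[8:],s[16:]  2  'ad'
   6  s[16:],s[19:]  0  ''
   7  s[19:],s[15:]  2  'ba'
   8  s[15:],s[2:]  1  'b'
   9  s[2:],s[3:]  1  'b'
  10  s[3:],s[12:]  2  'bc'
  11  s[12:],s[5:]  1  'b'
  12  s[5:],s[4:]  0  ''
  13  s[4:],s[13:]  1  'c'
  14  s[13:],s[9:]  0  ''
  15  s[9:],s[0:]  2  'da'
  16  s[0:],s[7:]  2  'da'
  17  s[7:],s[18:]  1  'd'
  18  s[18:],s[14:]  3  'dba'
  19  s[14:],s[6:]  1  'd'
  20  s[6:],s[17:]  2  'dd'

n(n+1)/2 = 21·22/2 = 231
Σ LCP = 0 + 1 + 1 + 2 + 1 + 2 + 0 + 2 + 1 + 1 + 2 + 1 + 0 + 1 + 0 + 2 + 2 + 1 + 3 + 1 + 2 = 26
distinct = 231 − 26 = 205

205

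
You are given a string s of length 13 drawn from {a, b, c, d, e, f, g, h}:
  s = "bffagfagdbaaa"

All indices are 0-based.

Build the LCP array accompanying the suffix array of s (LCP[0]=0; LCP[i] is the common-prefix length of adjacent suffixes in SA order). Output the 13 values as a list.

[0, 1, 2, 1, 2, 0, 1, 0, 0, 3, 1, 0, 1]

rank→(start, suffix):
  0 → (12, 'a')
  1 → (11, 'aa')
  2 → (10, 'aaa')
  3 → (6, 'agdbaaa')
  4 → (3, 'agfagdbaaa')
  5 → (9, 'baaa')
  6 → (0, 'bffagfagdbaaa')
  7 → (8, 'dbaaa')
  8 → (5, 'fagdbaaa')
  9 → (2, 'fagfagdbaaa')
  10 → (1, 'ffagfagdbaaa')
  11 → (7, 'gdbaaa')
  12 → (4, 'gfagdbaaa')

SA = [12, 11, 10, 6, 3, 9, 0, 8, 5, 2, 1, 7, 4]
rank  pair      lcp
   1  s[12:],s[11:]  1  'a'
   2  s[11:],s[10:]  2  'aa'
   3  s[10:],s[6:]  1  'a'
   4  s[6:],s[3:]  2  'ag'
   5  s[3:],s[9:]  0  ''
   6  s[9:],s[0:]  1  'b'
   7  s[0:],s[8:]  0  ''
   8  s[8:],s[5:]  0  ''
   9  s[5:],s[2:]  3  'fag'
  10  s[2:],s[1:]  1  'f'
  11  s[1:],s[7:]  0  ''
  12  s[7:],s[4:]  1  'g'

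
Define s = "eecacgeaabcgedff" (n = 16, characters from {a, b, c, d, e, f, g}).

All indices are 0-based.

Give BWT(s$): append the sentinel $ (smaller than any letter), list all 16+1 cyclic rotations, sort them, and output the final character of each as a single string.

feacaeabegeg$fdcc

rank  rotation           last
    0  $eecacgeaabcgedff  f
    1  aabcgedff$eecacge  e
    2  abcgedff$eecacgea  a
    3  acgeaabcgedff$eec  c
    4  bcgedff$eecacgeaa  a
    5  cacgeaabcgedff$ee  e
    6  cgeaabcgedff$eeca  a
    7  cgedff$eecacgeaab  b
    8  dff$eecacgeaabcge  e
    9  eaabcgedff$eecacg  g
   10  ecacgeaabcgedff$e  e
   11  edff$eecacgeaabcg  g
   12  eecacgeaabcgedff$  $
   13  f$eecacgeaabcgedf  f
   14  ff$eecacgeaabcged  d
   15  geaabcgedff$eecac  c
   16  gedff$eecacgeaabc  c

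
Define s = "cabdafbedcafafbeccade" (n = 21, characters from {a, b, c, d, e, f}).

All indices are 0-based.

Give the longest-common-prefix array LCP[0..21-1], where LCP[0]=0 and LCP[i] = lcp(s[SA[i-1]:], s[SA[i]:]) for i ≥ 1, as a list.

rank→(start, suffix):
  0 → (1, 'abdafbedcafafbeccade')
  1 → (18, 'ade')
  2 → (10, 'afafbeccade')
  3 → (12, 'afbeccade')
  4 → (4, 'afbedcafafbeccade')
  5 → (2, 'bdafbedcafafbeccade')
  6 → (14, 'beccade')
  7 → (6, 'bedcafafbeccade')
  8 → (0, 'cabdafbedcafafbeccade')
  9 → (17, 'cade')
  10 → (9, 'cafafbeccade')
  11 → (16, 'ccade')
  12 → (3, 'dafbedcafafbeccade')
  13 → (8, 'dcafafbeccade')
  14 → (19, 'de')
  15 → (20, 'e')
  16 → (15, 'eccade')
  17 → (7, 'edcafafbeccade')
  18 → (11, 'fafbeccade')
  19 → (13, 'fbeccade')
  20 → (5, 'fbedcafafbeccade')

SA = [1, 18, 10, 12, 4, 2, 14, 6, 0, 17, 9, 16, 3, 8, 19, 20, 15, 7, 11, 13, 5]
i: (SA[i-1],SA[i]) lcp shared
  1: (1,18) 1 'a'
  2: (18,10) 1 'a'
  3: (10,12) 2 'af'
  4: (12,4) 4 'afbe'
  5: (4,2) 0 ''
  6: (2,14) 1 'b'
  7: (14,6) 2 'be'
  8: (6,0) 0 ''
  9: (0,17) 2 'ca'
  10: (17,9) 2 'ca'
  11: (9,16) 1 'c'
  12: (16,3) 0 ''
  13: (3,8) 1 'd'
  14: (8,19) 1 'd'
  15: (19,20) 0 ''
  16: (20,15) 1 'e'
  17: (15,7) 1 'e'
  18: (7,11) 0 ''
  19: (11,13) 1 'f'
  20: (13,5) 3 'fbe'

[0, 1, 1, 2, 4, 0, 1, 2, 0, 2, 2, 1, 0, 1, 1, 0, 1, 1, 0, 1, 3]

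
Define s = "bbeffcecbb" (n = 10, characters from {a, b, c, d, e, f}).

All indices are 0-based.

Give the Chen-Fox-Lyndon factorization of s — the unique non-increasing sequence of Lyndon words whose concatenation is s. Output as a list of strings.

emit factor 1: 'bbeffcec' (i=0, period=8)
emit factor 2: 'b' (i=8, period=1)
emit factor 3: 'b' (i=9, period=1)

["bbeffcec", "b", "b"]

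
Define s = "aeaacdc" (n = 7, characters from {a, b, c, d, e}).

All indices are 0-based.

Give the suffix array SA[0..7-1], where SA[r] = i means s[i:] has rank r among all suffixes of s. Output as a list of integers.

rank | idx | suffix
   0 |   2 | aacdc
   1 |   3 | acdc
   2 |   0 | aeaacdc
   3 |   6 | c
   4 |   4 | cdc
   5 |   5 | dc
   6 |   1 | eaacdc

[2, 3, 0, 6, 4, 5, 1]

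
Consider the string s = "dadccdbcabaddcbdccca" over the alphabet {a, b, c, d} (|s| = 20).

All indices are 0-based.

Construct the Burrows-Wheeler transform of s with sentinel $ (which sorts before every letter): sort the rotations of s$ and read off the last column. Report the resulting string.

accdbadccbdcddc$cdbaa

rank  rotation               last
    0  $dadccdbcabaddcbdccca  a
    1  a$dadccdbcabaddcbdccc  c
    2  abaddcbdccca$dadccdbc  c
    3  adccdbcabaddcbdccca$d  d
    4  addcbdccca$dadccdbcab  b
    5  baddcbdccca$dadccdbca  a
    6  bcabaddcbdccca$dadccd  d
    7  bdccca$dadccdbcabaddc  c
    8  ca$dadccdbcabaddcbdcc  c
    9  cabaddcbdccca$dadccdb  b
   10  cbdccca$dadccdbcabadd  d
   11  cca$dadccdbcabaddcbdc  c
   12  ccca$dadccdbcabaddcbd  d
   13  ccdbcabaddcbdccca$dad  d
   14  cdbcabaddcbdccca$dadc  c
   15  dadccdbcabaddcbdccca$  $
   16  dbcabaddcbdccca$dadcc  c
   17  dcbdccca$dadccdbcabad  d
   18  dccca$dadccdbcabaddcb  b
   19  dccdbcabaddcbdccca$da  a
   20  ddcbdccca$dadccdbcaba  a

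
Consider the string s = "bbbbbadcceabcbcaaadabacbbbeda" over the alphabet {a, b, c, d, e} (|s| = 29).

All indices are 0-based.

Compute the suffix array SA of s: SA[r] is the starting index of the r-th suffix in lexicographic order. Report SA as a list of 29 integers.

rank→(start, suffix):
  0 → (28, 'a')
  1 → (15, 'aaadabacbbbeda')
  2 → (16, 'aadabacbbbeda')
  3 → (19, 'abacbbbeda')
  4 → (10, 'abcbcaaadabacbbbeda')
  5 → (21, 'acbbbeda')
  6 → (17, 'adabacbbbeda')
  7 → (5, 'adcceabcbcaaadabacbbbeda')
  8 → (20, 'bacbbbeda')
  9 → (4, 'badcceabcbcaaadabacbbbeda')
  10 → (3, 'bbadcceabcbcaaadabacbbbeda')
  11 → (2, 'bbbadcceabcbcaaadabacbbbeda')
  12 → (1, 'bbbbadcceabcbcaaadabacbbbeda')
  13 → (0, 'bbbbbadcceabcbcaaadabacbbbeda')
  14 → (23, 'bbbeda')
  15 → (24, 'bbeda')
  16 → (13, 'bcaaadabacbbbeda')
  17 → (11, 'bcbcaaadabacbbbeda')
  18 → (25, 'beda')
  19 → (14, 'caaadabacbbbeda')
  20 → (22, 'cbbbeda')
  21 → (12, 'cbcaaadabacbbbeda')
  22 → (7, 'cceabcbcaaadabacbbbeda')
  23 → (8, 'ceabcbcaaadabacbbbeda')
  24 → (27, 'da')
  25 → (18, 'dabacbbbeda')
  26 → (6, 'dcceabcbcaaadabacbbbeda')
  27 → (9, 'eabcbcaaadabacbbbeda')
  28 → (26, 'eda')

[28, 15, 16, 19, 10, 21, 17, 5, 20, 4, 3, 2, 1, 0, 23, 24, 13, 11, 25, 14, 22, 12, 7, 8, 27, 18, 6, 9, 26]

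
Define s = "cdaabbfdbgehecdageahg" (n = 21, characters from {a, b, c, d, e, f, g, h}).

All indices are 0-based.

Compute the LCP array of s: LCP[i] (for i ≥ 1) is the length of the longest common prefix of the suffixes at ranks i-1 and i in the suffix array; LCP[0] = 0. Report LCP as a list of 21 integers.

[0, 1, 1, 1, 0, 1, 1, 0, 3, 0, 2, 1, 0, 1, 1, 0, 0, 1, 2, 0, 1]

rank→(start, suffix):
  0 → (2, 'aabbfdbgehecdageahg')
  1 → (3, 'abbfdbgehecdageahg')
  2 → (15, 'ageahg')
  3 → (18, 'ahg')
  4 → (4, 'bbfdbgehecdageahg')
  5 → (5, 'bfdbgehecdageahg')
  6 → (8, 'bgehecdageahg')
  7 → (0, 'cdaabbfdbgehecdageahg')
  8 → (13, 'cdageahg')
  9 → (1, 'daabbfdbgehecdageahg')
  10 → (14, 'dageahg')
  11 → (7, 'dbgehecdageahg')
  12 → (17, 'eahg')
  13 → (12, 'ecdageahg')
  14 → (10, 'ehecdageahg')
  15 → (6, 'fdbgehecdageahg')
  16 → (20, 'g')
  17 → (16, 'geahg')
  18 → (9, 'gehecdageahg')
  19 → (11, 'hecdageahg')
  20 → (19, 'hg')

SA = [2, 3, 15, 18, 4, 5, 8, 0, 13, 1, 14, 7, 17, 12, 10, 6, 20, 16, 9, 11, 19]
rank  pair      lcp
   1  s[2:],s[3:]  1  'a'
   2  s[3:],s[15:]  1  'a'
   3  s[15:],s[18:]  1  'a'
   4  s[18:],s[4:]  0  ''
   5  s[4:],s[5:]  1  'b'
   6  s[5:],s[8:]  1  'b'
   7  s[8:],s[0:]  0  ''
   8  s[0:],s[13:]  3  'cda'
   9  s[13:],s[1:]  0  ''
  10  s[1:],s[14:]  2  'da'
  11  s[14:],s[7:]  1  'd'
  12  s[7:],s[17:]  0  ''
  13  s[17:],s[12:]  1  'e'
  14  s[12:],s[10:]  1  'e'
  15  s[10:],s[6:]  0  ''
  16  s[6:],s[20:]  0  ''
  17  s[20:],s[16:]  1  'g'
  18  s[16:],s[9:]  2  'ge'
  19  s[9:],s[11:]  0  ''
  20  s[11:],s[19:]  1  'h'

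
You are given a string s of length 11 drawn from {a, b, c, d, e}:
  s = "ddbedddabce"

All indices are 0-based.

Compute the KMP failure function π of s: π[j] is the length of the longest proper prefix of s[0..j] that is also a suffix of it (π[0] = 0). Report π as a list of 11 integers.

π[0] = 0
j=1 s[j]='d': π[1]=1 (border 'd')
j=2 s[j]='b': k: 1→0; π[2]=0 (border '')
j=3 s[j]='e': π[3]=0 (border '')
j=4 s[j]='d': π[4]=1 (border 'd')
j=5 s[j]='d': π[5]=2 (border 'dd')
j=6 s[j]='d': k: 2→1; π[6]=2 (border 'dd')
j=7 s[j]='a': k: 2→1→0; π[7]=0 (border '')
j=8 s[j]='b': π[8]=0 (border '')
j=9 s[j]='c': π[9]=0 (border '')
j=10 s[j]='e': π[10]=0 (border '')

[0, 1, 0, 0, 1, 2, 2, 0, 0, 0, 0]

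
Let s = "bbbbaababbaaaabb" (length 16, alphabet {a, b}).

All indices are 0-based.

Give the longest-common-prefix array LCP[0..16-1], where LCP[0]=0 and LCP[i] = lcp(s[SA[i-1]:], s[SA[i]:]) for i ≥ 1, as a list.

rank→(start, suffix):
  0 → (10, 'aaaabb')
  1 → (11, 'aaabb')
  2 → (4, 'aababbaaaabb')
  3 → (12, 'aabb')
  4 → (5, 'ababbaaaabb')
  5 → (13, 'abb')
  6 → (7, 'abbaaaabb')
  7 → (15, 'b')
  8 → (9, 'baaaabb')
  9 → (3, 'baababbaaaabb')
  10 → (6, 'babbaaaabb')
  11 → (14, 'bb')
  12 → (8, 'bbaaaabb')
  13 → (2, 'bbaababbaaaabb')
  14 → (1, 'bbbaababbaaaabb')
  15 → (0, 'bbbbaababbaaaabb')

SA = [10, 11, 4, 12, 5, 13, 7, 15, 9, 3, 6, 14, 8, 2, 1, 0]
rank  pair      lcp
   1  s[10:],s[11:]  3  'aaa'
   2  s[11:],s[4:]  2  'aa'
   3  s[4:],s[12:]  3  'aab'
   4  s[12:],s[5:]  1  'a'
   5  s[5:],s[13:]  2  'ab'
   6  s[13:],s[7:]  3  'abb'
   7  s[7:],s[15:]  0  ''
   8  s[15:],s[9:]  1  'b'
   9  s[9:],s[3:]  3  'baa'
  10  s[3:],s[6:]  2  'ba'
  11  s[6:],s[14:]  1  'b'
  12  s[14:],s[8:]  2  'bb'
  13  s[8:],s[2:]  4  'bbaa'
  14  s[2:],s[1:]  2  'bb'
  15  s[1:],s[0:]  3  'bbb'

[0, 3, 2, 3, 1, 2, 3, 0, 1, 3, 2, 1, 2, 4, 2, 3]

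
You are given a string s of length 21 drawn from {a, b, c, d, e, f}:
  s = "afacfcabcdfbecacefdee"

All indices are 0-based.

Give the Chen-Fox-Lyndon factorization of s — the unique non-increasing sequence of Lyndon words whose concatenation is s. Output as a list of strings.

["af", "acfc", "abcdfbecacefdee"]

emit factor 1: 'af' (i=0, period=2)
emit factor 2: 'acfc' (i=2, period=4)
emit factor 3: 'abcdfbecacefdee' (i=6, period=15)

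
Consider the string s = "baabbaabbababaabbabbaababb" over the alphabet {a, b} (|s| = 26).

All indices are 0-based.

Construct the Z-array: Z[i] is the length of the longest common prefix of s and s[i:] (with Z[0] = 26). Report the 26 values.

[26, 0, 0, 1, 6, 0, 0, 1, 2, 0, 2, 0, 6, 0, 0, 1, 2, 0, 1, 4, 0, 0, 2, 0, 1, 1]

Z[0]=26
i=1: i≥r, start 0; Z[1]=0
i=2: i≥r, start 0; Z[2]=0
i=3: i≥r, start 0; Z[3]=1 extend→box=[3,4)
i=4: i≥r, start 0; Z[4]=6 extend→box=[4,10)
i=5: min(r-i=5, Z[1]=0)=0; Z[5]=0
i=6: min(r-i=4, Z[2]=0)=0; Z[6]=0
i=7: min(r-i=3, Z[3]=1)=1; Z[7]=1
i=8: min(r-i=2, Z[4]=6)=2; Z[8]=2
i=9: min(r-i=1, Z[5]=0)=0; Z[9]=0
i=10: i≥r, start 0; Z[10]=2 extend→box=[10,12)
i=11: min(r-i=1, Z[1]=0)=0; Z[11]=0
i=12: i≥r, start 0; Z[12]=6 extend→box=[12,18)
i=13: min(r-i=5, Z[1]=0)=0; Z[13]=0
i=14: min(r-i=4, Z[2]=0)=0; Z[14]=0
i=15: min(r-i=3, Z[3]=1)=1; Z[15]=1
i=16: min(r-i=2, Z[4]=6)=2; Z[16]=2
i=17: min(r-i=1, Z[5]=0)=0; Z[17]=0
i=18: i≥r, start 0; Z[18]=1 extend→box=[18,19)
i=19: i≥r, start 0; Z[19]=4 extend→box=[19,23)
i=20: min(r-i=3, Z[1]=0)=0; Z[20]=0
i=21: min(r-i=2, Z[2]=0)=0; Z[21]=0
i=22: min(r-i=1, Z[3]=1)=1; Z[22]=2 extend→box=[22,24)
i=23: min(r-i=1, Z[1]=0)=0; Z[23]=0
i=24: i≥r, start 0; Z[24]=1 extend→box=[24,25)
i=25: i≥r, start 0; Z[25]=1 extend→box=[25,26)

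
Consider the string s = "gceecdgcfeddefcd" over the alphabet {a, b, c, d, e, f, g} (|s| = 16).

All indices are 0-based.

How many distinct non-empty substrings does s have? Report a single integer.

123

rank→(start, suffix):
  0 → (14, 'cd')
  1 → (4, 'cdgcfeddefcd')
  2 → (1, 'ceecdgcfeddefcd')
  3 → (7, 'cfeddefcd')
  4 → (15, 'd')
  5 → (10, 'ddefcd')
  6 → (11, 'defcd')
  7 → (5, 'dgcfeddefcd')
  8 → (3, 'ecdgcfeddefcd')
  9 → (9, 'eddefcd')
  10 → (2, 'eecdgcfeddefcd')
  11 → (12, 'efcd')
  12 → (13, 'fcd')
  13 → (8, 'feddefcd')
  14 → (0, 'gceecdgcfeddefcd')
  15 → (6, 'gcfeddefcd')

SA = [14, 4, 1, 7, 15, 10, 11, 5, 3, 9, 2, 12, 13, 8, 0, 6]
i: (SA[i-1],SA[i]) lcp shared
  1: (14,4) 2 'cd'
  2: (4,1) 1 'c'
  3: (1,7) 1 'c'
  4: (7,15) 0 ''
  5: (15,10) 1 'd'
  6: (10,11) 1 'd'
  7: (11,5) 1 'd'
  8: (5,3) 0 ''
  9: (3,9) 1 'e'
  10: (9,2) 1 'e'
  11: (2,12) 1 'e'
  12: (12,13) 0 ''
  13: (13,8) 1 'f'
  14: (8,0) 0 ''
  15: (0,6) 2 'gc'

n(n+1)/2 = 16·17/2 = 136
Σ LCP = 0 + 2 + 1 + 1 + 0 + 1 + 1 + 1 + 0 + 1 + 1 + 1 + 0 + 1 + 0 + 2 = 13
distinct = 136 − 13 = 123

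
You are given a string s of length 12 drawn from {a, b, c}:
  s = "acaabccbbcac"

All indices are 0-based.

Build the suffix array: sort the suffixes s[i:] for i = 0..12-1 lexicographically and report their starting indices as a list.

[2, 3, 10, 0, 7, 8, 4, 11, 1, 9, 6, 5]

rank→(start, suffix):
  0 → (2, 'aabccbbcac')
  1 → (3, 'abccbbcac')
  2 → (10, 'ac')
  3 → (0, 'acaabccbbcac')
  4 → (7, 'bbcac')
  5 → (8, 'bcac')
  6 → (4, 'bccbbcac')
  7 → (11, 'c')
  8 → (1, 'caabccbbcac')
  9 → (9, 'cac')
  10 → (6, 'cbbcac')
  11 → (5, 'ccbbcac')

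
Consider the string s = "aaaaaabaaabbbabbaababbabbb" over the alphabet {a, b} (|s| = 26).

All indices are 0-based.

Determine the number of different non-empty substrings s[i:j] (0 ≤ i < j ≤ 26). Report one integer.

278

rank | idx | suffix
   0 |   0 | aaaaaabaaabbbabbaababbabbb
   1 |   1 | aaaaabaaabbbabbaababbabbb
   2 |   2 | aaaabaaabbbabbaababbabbb
   3 |   3 | aaabaaabbbabbaababbabbb
   4 |   7 | aaabbbabbaababbabbb
   5 |   4 | aabaaabbbabbaababbabbb
   6 |  16 | aababbabbb
   7 |   8 | aabbbabbaababbabbb
   8 |   5 | abaaabbbabbaababbabbb
   9 |  17 | ababbabbb
  10 |  13 | abbaababbabbb
  11 |  19 | abbabbb
  12 |  22 | abbb
  13 |   9 | abbbabbaababbabbb
  14 |  25 | b
  15 |   6 | baaabbbabbaababbabbb
  16 |  15 | baababbabbb
  17 |  12 | babbaababbabbb
  18 |  18 | babbabbb
  19 |  21 | babbb
  20 |  24 | bb
  21 |  14 | bbaababbabbb
  22 |  11 | bbabbaababbabbb
  23 |  20 | bbabbb
  24 |  23 | bbb
  25 |  10 | bbbabbaababbabbb

SA = [0, 1, 2, 3, 7, 4, 16, 8, 5, 17, 13, 19, 22, 9, 25, 6, 15, 12, 18, 21, 24, 14, 11, 20, 23, 10]
rank  pair      lcp
   1  s[0:],s[1:]  5  'aaaaa'
   2  s[1:],s[2:]  4  'aaaa'
   3  s[2:],s[3:]  3  'aaa'
   4  s[3:],s[7:]  4  'aaab'
   5  s[7:],s[4:]  2  'aa'
   6  s[4:],s[16:]  4  'aaba'
   7  s[16:],s[8:]  3  'aab'
   8  s[8:],s[5:]  1  'a'
   9  s[5:],s[17:]  3  'aba'
  10  s[17:],s[13:]  2  'ab'
  11  s[13:],s[19:]  4  'abba'
  12  s[19:],s[22:]  3  'abb'
  13  s[22:],s[9:]  4  'abbb'
  14  s[9:],s[25:]  0  ''
  15  s[25:],s[6:]  1  'b'
  16  s[6:],s[15:]  3  'baa'
  17  s[15:],s[12:]  2  'ba'
  18  s[12:],s[18:]  5  'babba'
  19  s[18:],s[21:]  4  'babb'
  20  s[21:],s[24:]  1  'b'
  21  s[24:],s[14:]  2  'bb'
  22  s[14:],s[11:]  3  'bba'
  23  s[11:],s[20:]  5  'bbabb'
  24  s[20:],s[23:]  2  'bb'
  25  s[23:],s[10:]  3  'bbb'

n(n+1)/2 = 26·27/2 = 351
Σ LCP = 0 + 5 + 4 + 3 + 4 + 2 + 4 + 3 + 1 + 3 + 2 + 4 + 3 + 4 + 0 + 1 + 3 + 2 + 5 + 4 + 1 + 2 + 3 + 5 + 2 + 3 = 73
distinct = 351 − 73 = 278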